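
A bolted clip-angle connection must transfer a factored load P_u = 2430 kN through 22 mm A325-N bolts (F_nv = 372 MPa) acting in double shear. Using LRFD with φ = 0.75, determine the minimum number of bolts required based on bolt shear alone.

A_b = π·22²/4 = 380.1 mm².
Per-bolt design strength φR_n = 0.75 × 372 × 380.1 × 2 / 1000 = 212.1 kN.
n ≥ 2430 / 212.1 = 11.46 → use 12 bolts.

12 bolts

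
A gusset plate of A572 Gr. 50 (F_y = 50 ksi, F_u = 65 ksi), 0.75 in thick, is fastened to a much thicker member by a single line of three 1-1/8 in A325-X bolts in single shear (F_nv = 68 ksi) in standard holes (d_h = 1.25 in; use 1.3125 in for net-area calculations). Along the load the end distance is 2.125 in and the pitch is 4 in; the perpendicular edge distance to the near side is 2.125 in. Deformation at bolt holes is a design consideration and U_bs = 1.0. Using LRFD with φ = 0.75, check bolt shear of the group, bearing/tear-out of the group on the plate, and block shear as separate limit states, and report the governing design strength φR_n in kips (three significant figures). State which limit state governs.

Bolt shear: A_b = π·1.125²/4 = 0.994 in²; R_n = 68 × 0.994 × 3 × 1 = 202.8 kips → 0.75 × 202.8 = 152 kips.
Bearing: edge l_c = 1.5, r_n = 87.75 kips; interior l_c = 2.75, r_n = 131.6 kips; R_n = 87.75 + 2·131.6 = 351 kips → 263 kips.
Block shear: A_gv = 7.594, A_nv = 5.133, A_nt = 1.102 in²; R_n = min(0.6F_uA_nv, 0.6F_yA_gv) + U_bs·F_u·A_nt = 271.8 kips → 204 kips.
Bolt shear governs: 152 kips.

152 kips (bolt shear governs)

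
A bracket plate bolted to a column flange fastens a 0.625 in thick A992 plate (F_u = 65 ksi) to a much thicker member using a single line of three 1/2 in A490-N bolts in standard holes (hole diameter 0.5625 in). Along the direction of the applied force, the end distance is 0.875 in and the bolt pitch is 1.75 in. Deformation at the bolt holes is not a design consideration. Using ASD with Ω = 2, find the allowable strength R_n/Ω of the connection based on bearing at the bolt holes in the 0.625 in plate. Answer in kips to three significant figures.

79 kips

Per bolt r_n = 1.5 l_c t F_u ≤ 3.0 d t F_u; upper limit = 3.0 × 0.5 × 0.625 × 65 = 60.94 kips.
Edge bolt: l_c = 0.875 − 0.5625/2 = 0.5938 in → 1.5 × 0.5938 × 0.625 × 65 = 36.18 → r_n = 36.18 kips.
Interior bolts: l_c = 1.75 − 0.5625 = 1.188 in → 1.5 × 1.188 × 0.625 × 65 = 72.36 → r_n = 60.94 kips.
R_n = 1 × 36.18 + 2 × 60.94 = 158.1 kips.
Allowable strength R_n/Ω = 158.1 / 2 = 79 kips.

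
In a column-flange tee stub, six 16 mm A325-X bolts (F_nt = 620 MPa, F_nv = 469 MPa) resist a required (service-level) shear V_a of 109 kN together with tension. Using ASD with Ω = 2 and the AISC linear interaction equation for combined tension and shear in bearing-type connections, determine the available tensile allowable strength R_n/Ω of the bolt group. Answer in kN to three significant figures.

A_b = π·16²/4 = 201.1 mm²; f_rv = 109 × 1000 / (6 × 201.1) = 90.35 MPa.
F'_nt = 1.3 F_nt − (Ω F_nt / F_nv) f_rv = 1.3·620 − (2·620/469)·90.35 = 567.1 MPa, capped at F_nt → F'_nt = 567.1 MPa.
R_n = F'_nt · A_b · n = 567.1 × 201.1 × 6 / 1000 = 684.1 kN.
Allowable strength R_n/Ω = 684.1 / 2 = 342 kN.

342 kN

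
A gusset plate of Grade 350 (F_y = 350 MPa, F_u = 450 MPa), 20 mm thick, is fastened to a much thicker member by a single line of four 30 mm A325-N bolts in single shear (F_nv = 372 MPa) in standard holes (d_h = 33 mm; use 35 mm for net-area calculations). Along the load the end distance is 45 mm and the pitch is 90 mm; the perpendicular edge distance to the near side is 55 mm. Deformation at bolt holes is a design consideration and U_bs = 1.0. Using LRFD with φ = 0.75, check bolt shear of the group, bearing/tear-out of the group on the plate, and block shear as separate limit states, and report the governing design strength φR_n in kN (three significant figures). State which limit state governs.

Bolt shear: A_b = π·30²/4 = 706.9 mm²; R_n = 372 × 706.9 × 4 × 1 / 1000 = 1052 kN → 0.75 × 1052 = 789 kN.
Bearing: edge l_c = 28.5, r_n = 307.8 kN; interior l_c = 57, r_n = 615.6 kN; R_n = 307.8 + 3·615.6 = 2155 kN → 1620 kN.
Block shear: A_gv = 6300, A_nv = 3850, A_nt = 750 mm²; R_n = min(0.6F_uA_nv, 0.6F_yA_gv) + U_bs·F_u·A_nt = 1377 kN → 1030 kN.
Bolt shear governs: 789 kN.

789 kN (bolt shear governs)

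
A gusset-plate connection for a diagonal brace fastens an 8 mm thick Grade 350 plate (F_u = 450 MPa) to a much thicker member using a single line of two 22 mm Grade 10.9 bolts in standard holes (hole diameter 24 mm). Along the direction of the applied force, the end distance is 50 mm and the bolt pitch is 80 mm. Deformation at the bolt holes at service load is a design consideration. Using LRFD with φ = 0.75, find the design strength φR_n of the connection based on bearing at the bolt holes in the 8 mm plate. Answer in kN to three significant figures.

Per bolt r_n = 1.2 l_c t F_u ≤ 2.4 d t F_u; upper limit = 2.4 × 22 × 8 × 450 / 1000 = 190.1 kN.
Edge bolt: l_c = 50 − 24/2 = 38 mm → 1.2 × 38 × 8 × 450 / 1000 = 164.2 → r_n = 164.2 kN.
Interior bolts: l_c = 80 − 24 = 56 mm → 1.2 × 56 × 8 × 450 / 1000 = 241.9 → r_n = 190.1 kN.
R_n = 1 × 164.2 + 1 × 190.1 = 354.2 kN.
Design strength φR_n = 0.75 × 354.2 = 266 kN.

266 kN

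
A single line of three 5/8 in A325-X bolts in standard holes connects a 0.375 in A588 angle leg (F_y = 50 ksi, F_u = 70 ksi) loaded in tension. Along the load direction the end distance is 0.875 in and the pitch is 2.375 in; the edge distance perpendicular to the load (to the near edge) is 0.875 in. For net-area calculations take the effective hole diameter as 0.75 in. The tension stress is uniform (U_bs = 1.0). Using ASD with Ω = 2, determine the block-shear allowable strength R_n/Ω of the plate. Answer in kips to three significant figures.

36.1 kips

Shear plane L_v = 0.875 + 2·2.375 = 5.625 in; A_gv = 5.625 × 0.375 = 2.109 in².
A_nv = (5.625 − 2.5·0.75) × 0.375 = 1.406 in².
A_nt = (0.875 − 0.5·0.75) × 0.375 = 0.1875 in².
0.6 F_u A_nv = 59.06 kips; 0.6 F_y A_gv = 63.28 kips → shear rupture governs the shear term.
R_n = 59.06 + 1.0 × 70 × 0.1875 = 72.19 kips.
Allowable strength R_n/Ω = 72.19 / 2 = 36.1 kips.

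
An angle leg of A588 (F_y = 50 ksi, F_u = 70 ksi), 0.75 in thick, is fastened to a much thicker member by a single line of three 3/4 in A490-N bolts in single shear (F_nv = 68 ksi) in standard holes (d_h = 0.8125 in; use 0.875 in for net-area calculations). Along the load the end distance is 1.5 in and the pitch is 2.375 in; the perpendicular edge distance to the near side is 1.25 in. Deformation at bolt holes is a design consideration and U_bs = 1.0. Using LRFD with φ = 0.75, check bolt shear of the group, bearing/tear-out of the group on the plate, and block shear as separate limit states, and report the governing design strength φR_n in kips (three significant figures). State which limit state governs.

Bolt shear: A_b = π·0.75²/4 = 0.4418 in²; R_n = 68 × 0.4418 × 3 × 1 = 90.12 kips → 0.75 × 90.12 = 67.6 kips.
Bearing: edge l_c = 1.094, r_n = 68.91 kips; interior l_c = 1.562, r_n = 94.5 kips; R_n = 68.91 + 2·94.5 = 257.9 kips → 193 kips.
Block shear: A_gv = 4.688, A_nv = 3.047, A_nt = 0.6094 in²; R_n = min(0.6F_uA_nv, 0.6F_yA_gv) + U_bs·F_u·A_nt = 170.6 kips → 128 kips.
Bolt shear governs: 67.6 kips.

67.6 kips (bolt shear governs)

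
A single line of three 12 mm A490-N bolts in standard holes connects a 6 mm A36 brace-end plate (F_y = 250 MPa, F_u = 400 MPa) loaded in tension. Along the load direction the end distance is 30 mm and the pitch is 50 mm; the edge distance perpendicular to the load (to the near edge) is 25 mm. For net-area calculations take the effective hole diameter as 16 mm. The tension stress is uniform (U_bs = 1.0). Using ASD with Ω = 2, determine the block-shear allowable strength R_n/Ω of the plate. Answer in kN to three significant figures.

Shear plane L_v = 30 + 2·50 = 130 mm; A_gv = 130 × 6 = 780 mm².
A_nv = (130 − 2.5·16) × 6 = 540 mm².
A_nt = (25 − 0.5·16) × 6 = 102 mm².
0.6 F_u A_nv = 129.6 kN; 0.6 F_y A_gv = 117 kN → shear yielding governs the shear term.
R_n = 117 + 1.0 × 400 × 102 / 1000 = 157.8 kN.
Allowable strength R_n/Ω = 157.8 / 2 = 78.9 kN.

78.9 kN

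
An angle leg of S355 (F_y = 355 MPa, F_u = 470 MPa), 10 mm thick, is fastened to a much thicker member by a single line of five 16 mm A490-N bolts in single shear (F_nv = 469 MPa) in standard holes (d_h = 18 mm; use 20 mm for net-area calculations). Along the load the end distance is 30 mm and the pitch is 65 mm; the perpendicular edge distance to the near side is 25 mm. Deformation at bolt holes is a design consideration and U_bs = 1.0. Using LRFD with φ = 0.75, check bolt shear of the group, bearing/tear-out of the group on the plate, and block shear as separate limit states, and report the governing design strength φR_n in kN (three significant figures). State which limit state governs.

354 kN (bolt shear governs)

Bolt shear: A_b = π·16²/4 = 201.1 mm²; R_n = 469 × 201.1 × 5 × 1 / 1000 = 471.5 kN → 0.75 × 471.5 = 354 kN.
Bearing: edge l_c = 21, r_n = 118.4 kN; interior l_c = 47, r_n = 180.5 kN; R_n = 118.4 + 4·180.5 = 840.4 kN → 630 kN.
Block shear: A_gv = 2900, A_nv = 2000, A_nt = 150 mm²; R_n = min(0.6F_uA_nv, 0.6F_yA_gv) + U_bs·F_u·A_nt = 634.5 kN → 476 kN.
Bolt shear governs: 354 kN.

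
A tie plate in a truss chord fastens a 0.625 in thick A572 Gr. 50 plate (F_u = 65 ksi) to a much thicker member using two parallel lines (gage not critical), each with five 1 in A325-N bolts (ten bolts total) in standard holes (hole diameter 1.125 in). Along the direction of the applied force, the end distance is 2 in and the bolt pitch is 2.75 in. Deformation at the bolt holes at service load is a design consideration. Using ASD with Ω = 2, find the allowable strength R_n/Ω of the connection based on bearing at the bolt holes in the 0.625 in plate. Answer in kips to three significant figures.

Per bolt r_n = 1.2 l_c t F_u ≤ 2.4 d t F_u; upper limit = 2.4 × 1 × 0.625 × 65 = 97.5 kips.
Edge bolt: l_c = 2 − 1.125/2 = 1.438 in → 1.2 × 1.438 × 0.625 × 65 = 70.08 → r_n = 70.08 kips.
Interior bolts: l_c = 2.75 − 1.125 = 1.625 in → 1.2 × 1.625 × 0.625 × 65 = 79.22 → r_n = 79.22 kips.
R_n = 2 × 70.08 + 8 × 79.22 = 773.9 kips.
Allowable strength R_n/Ω = 773.9 / 2 = 387 kips.

387 kips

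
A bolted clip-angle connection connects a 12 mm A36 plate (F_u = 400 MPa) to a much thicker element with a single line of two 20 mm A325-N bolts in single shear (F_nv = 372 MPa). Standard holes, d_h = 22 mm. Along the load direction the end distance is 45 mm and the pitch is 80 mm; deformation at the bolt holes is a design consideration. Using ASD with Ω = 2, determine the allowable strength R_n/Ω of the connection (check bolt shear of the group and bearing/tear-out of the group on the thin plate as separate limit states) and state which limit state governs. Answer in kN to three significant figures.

Bolt shear: A_b = π·20²/4 = 314.2 mm²; R_n = 372 × 314.2 × 2 × 1 / 1000 = 233.7 kN → 233.7 / 2 = 117 kN.
Bearing (1.2 l_c t F_u ≤ 2.4 d t F_u): upper limit = 2.4·20·12·400 / 1000 = 230.4 kN.
  Edge l_c = 45 − 22/2 = 34 → r_n = 195.8 kN; interior l_c = 80 − 22 = 58 → r_n = 230.4 kN.
  R_n,bearing = 1·195.8 + 1·230.4 = 426.2 kN → 426.2 / 2 = 213 kN.
Bolt shear governs: 117 kN.

117 kN (bolt shear governs)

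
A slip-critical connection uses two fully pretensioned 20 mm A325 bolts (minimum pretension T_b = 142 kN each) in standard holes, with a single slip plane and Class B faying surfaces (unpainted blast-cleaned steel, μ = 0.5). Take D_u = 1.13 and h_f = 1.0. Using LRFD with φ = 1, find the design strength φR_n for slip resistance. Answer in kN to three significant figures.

160 kN

R_n = μ · D_u · h_f · T_b · n_s · n_b = 0.5 × 1.13 × 1.0 × 142 × 1 × 2 = 160.5 kN.
Design strength φR_n = 1 × 160.5 = 160 kN.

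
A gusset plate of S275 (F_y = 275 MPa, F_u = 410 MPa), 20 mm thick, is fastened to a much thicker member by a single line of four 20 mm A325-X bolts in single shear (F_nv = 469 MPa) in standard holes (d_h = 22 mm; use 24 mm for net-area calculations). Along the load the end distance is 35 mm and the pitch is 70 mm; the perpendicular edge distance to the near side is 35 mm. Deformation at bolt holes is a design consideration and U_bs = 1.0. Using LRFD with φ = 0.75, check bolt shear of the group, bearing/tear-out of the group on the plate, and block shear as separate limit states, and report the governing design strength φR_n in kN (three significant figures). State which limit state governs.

442 kN (bolt shear governs)

Bolt shear: A_b = π·20²/4 = 314.2 mm²; R_n = 469 × 314.2 × 4 × 1 / 1000 = 589.4 kN → 0.75 × 589.4 = 442 kN.
Bearing: edge l_c = 24, r_n = 236.2 kN; interior l_c = 48, r_n = 393.6 kN; R_n = 236.2 + 3·393.6 = 1417 kN → 1060 kN.
Block shear: A_gv = 4900, A_nv = 3220, A_nt = 460 mm²; R_n = min(0.6F_uA_nv, 0.6F_yA_gv) + U_bs·F_u·A_nt = 980.7 kN → 736 kN.
Bolt shear governs: 442 kN.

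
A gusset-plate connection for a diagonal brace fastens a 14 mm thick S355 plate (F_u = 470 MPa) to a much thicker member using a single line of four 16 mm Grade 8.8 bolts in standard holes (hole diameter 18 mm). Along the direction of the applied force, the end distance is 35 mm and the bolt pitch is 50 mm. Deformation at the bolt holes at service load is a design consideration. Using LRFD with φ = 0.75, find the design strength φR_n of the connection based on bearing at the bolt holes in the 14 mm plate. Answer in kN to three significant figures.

Per bolt r_n = 1.2 l_c t F_u ≤ 2.4 d t F_u; upper limit = 2.4 × 16 × 14 × 470 / 1000 = 252.7 kN.
Edge bolt: l_c = 35 − 18/2 = 26 mm → 1.2 × 26 × 14 × 470 / 1000 = 205.3 → r_n = 205.3 kN.
Interior bolts: l_c = 50 − 18 = 32 mm → 1.2 × 32 × 14 × 470 / 1000 = 252.7 → r_n = 252.7 kN.
R_n = 1 × 205.3 + 3 × 252.7 = 963.3 kN.
Design strength φR_n = 0.75 × 963.3 = 722 kN.

722 kN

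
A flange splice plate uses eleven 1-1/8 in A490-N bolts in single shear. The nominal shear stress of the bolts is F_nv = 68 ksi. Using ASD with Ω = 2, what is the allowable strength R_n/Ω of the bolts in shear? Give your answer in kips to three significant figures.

A_b = π × 1.125² / 4 = 0.994 in².
R_n = F_nv · A_b · n · n_s = 68 × 0.994 × 11 × 1 = 743.5 kips.
Allowable strength R_n/Ω = 743.5 / 2 = 372 kips.

372 kips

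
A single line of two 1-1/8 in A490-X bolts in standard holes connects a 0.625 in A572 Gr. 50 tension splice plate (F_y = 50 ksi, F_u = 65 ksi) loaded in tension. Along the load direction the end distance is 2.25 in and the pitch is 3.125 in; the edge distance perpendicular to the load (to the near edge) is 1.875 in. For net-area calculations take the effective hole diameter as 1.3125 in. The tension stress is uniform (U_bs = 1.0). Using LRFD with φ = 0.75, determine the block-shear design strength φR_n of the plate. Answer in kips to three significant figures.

Shear plane L_v = 2.25 + 1·3.125 = 5.375 in; A_gv = 5.375 × 0.625 = 3.359 in².
A_nv = (5.375 − 1.5·1.3125) × 0.625 = 2.129 in².
A_nt = (1.875 − 0.5·1.3125) × 0.625 = 0.7617 in².
0.6 F_u A_nv = 83.03 kips; 0.6 F_y A_gv = 100.8 kips → shear rupture governs the shear term.
R_n = 83.03 + 1.0 × 65 × 0.7617 = 132.5 kips.
Design strength φR_n = 0.75 × 132.5 = 99.4 kips.

99.4 kips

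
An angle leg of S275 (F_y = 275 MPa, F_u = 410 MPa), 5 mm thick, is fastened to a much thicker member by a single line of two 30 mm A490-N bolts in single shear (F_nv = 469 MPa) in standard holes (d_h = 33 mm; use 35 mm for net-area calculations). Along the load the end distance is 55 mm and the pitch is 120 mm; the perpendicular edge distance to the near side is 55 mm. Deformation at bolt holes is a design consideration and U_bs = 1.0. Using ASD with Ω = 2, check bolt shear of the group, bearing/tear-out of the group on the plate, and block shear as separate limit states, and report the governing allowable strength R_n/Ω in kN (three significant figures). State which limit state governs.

111 kN (block shear governs)

Bolt shear: A_b = π·30²/4 = 706.9 mm²; R_n = 469 × 706.9 × 2 × 1 / 1000 = 663 kN → 663 / 2 = 332 kN.
Bearing: edge l_c = 38.5, r_n = 94.71 kN; interior l_c = 87, r_n = 147.6 kN; R_n = 94.71 + 1·147.6 = 242.3 kN → 121 kN.
Block shear: A_gv = 875, A_nv = 612.5, A_nt = 187.5 mm²; R_n = min(0.6F_uA_nv, 0.6F_yA_gv) + U_bs·F_u·A_nt = 221.2 kN → 111 kN.
Block shear governs: 111 kN.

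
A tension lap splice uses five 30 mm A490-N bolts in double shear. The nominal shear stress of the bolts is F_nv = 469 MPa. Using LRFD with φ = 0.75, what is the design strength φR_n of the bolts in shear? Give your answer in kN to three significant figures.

2490 kN

A_b = π × 30² / 4 = 706.9 mm².
R_n = F_nv · A_b · n · n_s = 469 × 706.9 × 5 × 2 / 1000 = 3315 kN.
Design strength φR_n = 0.75 × 3315 = 2490 kN.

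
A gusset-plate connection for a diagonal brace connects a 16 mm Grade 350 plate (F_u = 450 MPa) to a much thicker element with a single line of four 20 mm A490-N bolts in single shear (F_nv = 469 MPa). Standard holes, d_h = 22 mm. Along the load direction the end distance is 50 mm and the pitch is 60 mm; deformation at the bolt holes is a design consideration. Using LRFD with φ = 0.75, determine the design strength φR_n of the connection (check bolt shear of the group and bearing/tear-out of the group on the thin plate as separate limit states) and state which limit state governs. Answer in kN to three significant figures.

Bolt shear: A_b = π·20²/4 = 314.2 mm²; R_n = 469 × 314.2 × 4 × 1 / 1000 = 589.4 kN → 0.75 × 589.4 = 442 kN.
Bearing (1.2 l_c t F_u ≤ 2.4 d t F_u): upper limit = 2.4·20·16·450 / 1000 = 345.6 kN.
  Edge l_c = 50 − 22/2 = 39 → r_n = 337 kN; interior l_c = 60 − 22 = 38 → r_n = 328.3 kN.
  R_n,bearing = 1·337 + 3·328.3 = 1322 kN → 0.75 × 1322 = 991 kN.
Bolt shear governs: 442 kN.

442 kN (bolt shear governs)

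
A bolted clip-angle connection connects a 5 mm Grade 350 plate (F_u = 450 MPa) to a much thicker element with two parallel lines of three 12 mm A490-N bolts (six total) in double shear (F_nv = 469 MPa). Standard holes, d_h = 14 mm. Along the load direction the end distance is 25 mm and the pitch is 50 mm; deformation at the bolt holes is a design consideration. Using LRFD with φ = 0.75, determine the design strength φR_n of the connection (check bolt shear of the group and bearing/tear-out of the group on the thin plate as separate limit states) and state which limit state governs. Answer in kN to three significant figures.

Bolt shear: A_b = π·12²/4 = 113.1 mm²; R_n = 469 × 113.1 × 6 × 2 / 1000 = 636.5 kN → 0.75 × 636.5 = 477 kN.
Bearing (1.2 l_c t F_u ≤ 2.4 d t F_u): upper limit = 2.4·12·5·450 / 1000 = 64.8 kN.
  Edge l_c = 25 − 14/2 = 18 → r_n = 48.6 kN; interior l_c = 50 − 14 = 36 → r_n = 64.8 kN.
  R_n,bearing = 2·48.6 + 4·64.8 = 356.4 kN → 0.75 × 356.4 = 267 kN.
Bearing governs: 267 kN.

267 kN (bearing governs)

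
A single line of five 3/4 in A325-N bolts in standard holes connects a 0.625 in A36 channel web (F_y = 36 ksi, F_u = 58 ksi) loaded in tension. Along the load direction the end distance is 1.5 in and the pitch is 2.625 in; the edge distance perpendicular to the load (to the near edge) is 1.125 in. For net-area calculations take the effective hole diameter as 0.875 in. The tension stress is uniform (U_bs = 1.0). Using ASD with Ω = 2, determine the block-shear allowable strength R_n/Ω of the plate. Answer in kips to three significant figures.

Shear plane L_v = 1.5 + 4·2.625 = 12 in; A_gv = 12 × 0.625 = 7.5 in².
A_nv = (12 − 4.5·0.875) × 0.625 = 5.039 in².
A_nt = (1.125 − 0.5·0.875) × 0.625 = 0.4297 in².
0.6 F_u A_nv = 175.4 kips; 0.6 F_y A_gv = 162 kips → shear yielding governs the shear term.
R_n = 162 + 1.0 × 58 × 0.4297 = 186.9 kips.
Allowable strength R_n/Ω = 186.9 / 2 = 93.5 kips.

93.5 kips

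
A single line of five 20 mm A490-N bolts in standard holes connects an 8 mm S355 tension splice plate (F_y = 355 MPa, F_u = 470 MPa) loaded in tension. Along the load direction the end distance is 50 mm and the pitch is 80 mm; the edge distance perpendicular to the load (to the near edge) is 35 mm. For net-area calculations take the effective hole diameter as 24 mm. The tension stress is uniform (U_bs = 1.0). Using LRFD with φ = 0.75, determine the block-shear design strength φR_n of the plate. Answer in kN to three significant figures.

508 kN

Shear plane L_v = 50 + 4·80 = 370 mm; A_gv = 370 × 8 = 2960 mm².
A_nv = (370 − 4.5·24) × 8 = 2096 mm².
A_nt = (35 − 0.5·24) × 8 = 184 mm².
0.6 F_u A_nv = 591.1 kN; 0.6 F_y A_gv = 630.5 kN → shear rupture governs the shear term.
R_n = 591.1 + 1.0 × 470 × 184 / 1000 = 677.6 kN.
Design strength φR_n = 0.75 × 677.6 = 508 kN.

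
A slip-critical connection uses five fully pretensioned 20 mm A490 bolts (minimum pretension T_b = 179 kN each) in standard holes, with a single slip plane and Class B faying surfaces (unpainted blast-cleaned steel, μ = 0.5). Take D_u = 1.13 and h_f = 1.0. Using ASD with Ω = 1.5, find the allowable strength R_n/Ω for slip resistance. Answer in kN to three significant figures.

337 kN

R_n = μ · D_u · h_f · T_b · n_s · n_b = 0.5 × 1.13 × 1.0 × 179 × 1 × 5 = 505.7 kN.
Allowable strength R_n/Ω = 505.7 / 1.5 = 337 kN.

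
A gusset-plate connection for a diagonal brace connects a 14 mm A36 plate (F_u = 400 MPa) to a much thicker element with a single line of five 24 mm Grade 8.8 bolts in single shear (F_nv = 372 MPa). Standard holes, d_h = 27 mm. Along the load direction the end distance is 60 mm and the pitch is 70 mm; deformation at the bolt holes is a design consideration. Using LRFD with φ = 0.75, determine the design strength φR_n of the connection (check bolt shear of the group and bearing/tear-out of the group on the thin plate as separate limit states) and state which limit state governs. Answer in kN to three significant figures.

631 kN (bolt shear governs)

Bolt shear: A_b = π·24²/4 = 452.4 mm²; R_n = 372 × 452.4 × 5 × 1 / 1000 = 841.4 kN → 0.75 × 841.4 = 631 kN.
Bearing (1.2 l_c t F_u ≤ 2.4 d t F_u): upper limit = 2.4·24·14·400 / 1000 = 322.6 kN.
  Edge l_c = 60 − 27/2 = 46.5 → r_n = 312.5 kN; interior l_c = 70 − 27 = 43 → r_n = 289 kN.
  R_n,bearing = 1·312.5 + 4·289 = 1468 kN → 0.75 × 1468 = 1100 kN.
Bolt shear governs: 631 kN.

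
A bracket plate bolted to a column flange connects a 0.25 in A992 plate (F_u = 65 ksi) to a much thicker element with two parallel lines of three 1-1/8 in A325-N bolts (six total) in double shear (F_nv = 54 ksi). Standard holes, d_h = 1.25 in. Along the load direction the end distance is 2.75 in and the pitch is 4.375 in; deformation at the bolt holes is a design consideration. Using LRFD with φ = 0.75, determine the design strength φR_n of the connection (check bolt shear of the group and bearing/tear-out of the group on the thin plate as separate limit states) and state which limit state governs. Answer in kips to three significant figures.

Bolt shear: A_b = π·1.125²/4 = 0.994 in²; R_n = 54 × 0.994 × 6 × 2 = 644.1 kips → 0.75 × 644.1 = 483 kips.
Bearing (1.2 l_c t F_u ≤ 2.4 d t F_u): upper limit = 2.4·1.125·0.25·65 = 43.87 kips.
  Edge l_c = 2.75 − 1.25/2 = 2.125 → r_n = 41.44 kips; interior l_c = 4.375 − 1.25 = 3.125 → r_n = 43.87 kips.
  R_n,bearing = 2·41.44 + 4·43.87 = 258.4 kips → 0.75 × 258.4 = 194 kips.
Bearing governs: 194 kips.

194 kips (bearing governs)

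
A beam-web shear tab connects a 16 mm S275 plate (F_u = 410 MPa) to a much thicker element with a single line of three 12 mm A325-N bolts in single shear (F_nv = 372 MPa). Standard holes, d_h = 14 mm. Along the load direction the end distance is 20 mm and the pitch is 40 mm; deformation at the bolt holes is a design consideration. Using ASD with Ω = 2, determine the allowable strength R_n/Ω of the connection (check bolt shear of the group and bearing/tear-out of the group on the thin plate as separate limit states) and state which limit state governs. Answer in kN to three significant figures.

Bolt shear: A_b = π·12²/4 = 113.1 mm²; R_n = 372 × 113.1 × 3 × 1 / 1000 = 126.2 kN → 126.2 / 2 = 63.1 kN.
Bearing (1.2 l_c t F_u ≤ 2.4 d t F_u): upper limit = 2.4·12·16·410 / 1000 = 188.9 kN.
  Edge l_c = 20 − 14/2 = 13 → r_n = 102.3 kN; interior l_c = 40 − 14 = 26 → r_n = 188.9 kN.
  R_n,bearing = 1·102.3 + 2·188.9 = 480.2 kN → 480.2 / 2 = 240 kN.
Bolt shear governs: 63.1 kN.

63.1 kN (bolt shear governs)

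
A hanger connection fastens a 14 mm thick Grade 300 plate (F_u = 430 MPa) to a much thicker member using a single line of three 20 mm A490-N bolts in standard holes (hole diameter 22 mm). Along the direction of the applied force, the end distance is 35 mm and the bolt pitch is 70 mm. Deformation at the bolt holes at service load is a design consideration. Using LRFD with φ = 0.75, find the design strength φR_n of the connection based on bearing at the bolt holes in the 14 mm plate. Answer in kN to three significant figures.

Per bolt r_n = 1.2 l_c t F_u ≤ 2.4 d t F_u; upper limit = 2.4 × 20 × 14 × 430 / 1000 = 289 kN.
Edge bolt: l_c = 35 − 22/2 = 24 mm → 1.2 × 24 × 14 × 430 / 1000 = 173.4 → r_n = 173.4 kN.
Interior bolts: l_c = 70 − 22 = 48 mm → 1.2 × 48 × 14 × 430 / 1000 = 346.8 → r_n = 289 kN.
R_n = 1 × 173.4 + 2 × 289 = 751.3 kN.
Design strength φR_n = 0.75 × 751.3 = 563 kN.

563 kN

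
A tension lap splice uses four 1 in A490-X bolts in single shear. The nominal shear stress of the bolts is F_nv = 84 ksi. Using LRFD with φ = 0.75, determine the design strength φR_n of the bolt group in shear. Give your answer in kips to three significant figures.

198 kips

A_b = π × 1² / 4 = 0.7854 in².
R_n = F_nv · A_b · n · n_s = 84 × 0.7854 × 4 × 1 = 263.9 kips.
Design strength φR_n = 0.75 × 263.9 = 198 kips.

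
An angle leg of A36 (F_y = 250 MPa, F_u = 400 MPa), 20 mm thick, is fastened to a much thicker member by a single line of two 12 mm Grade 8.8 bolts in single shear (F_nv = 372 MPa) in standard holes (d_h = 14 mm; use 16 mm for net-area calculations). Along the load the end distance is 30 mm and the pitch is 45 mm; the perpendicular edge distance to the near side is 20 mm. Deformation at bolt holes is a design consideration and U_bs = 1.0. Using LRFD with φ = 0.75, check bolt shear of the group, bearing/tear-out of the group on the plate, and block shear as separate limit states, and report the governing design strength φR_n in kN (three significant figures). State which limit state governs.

63.1 kN (bolt shear governs)

Bolt shear: A_b = π·12²/4 = 113.1 mm²; R_n = 372 × 113.1 × 2 × 1 / 1000 = 84.14 kN → 0.75 × 84.14 = 63.1 kN.
Bearing: edge l_c = 23, r_n = 220.8 kN; interior l_c = 31, r_n = 230.4 kN; R_n = 220.8 + 1·230.4 = 451.2 kN → 338 kN.
Block shear: A_gv = 1500, A_nv = 1020, A_nt = 240 mm²; R_n = min(0.6F_uA_nv, 0.6F_yA_gv) + U_bs·F_u·A_nt = 321 kN → 241 kN.
Bolt shear governs: 63.1 kN.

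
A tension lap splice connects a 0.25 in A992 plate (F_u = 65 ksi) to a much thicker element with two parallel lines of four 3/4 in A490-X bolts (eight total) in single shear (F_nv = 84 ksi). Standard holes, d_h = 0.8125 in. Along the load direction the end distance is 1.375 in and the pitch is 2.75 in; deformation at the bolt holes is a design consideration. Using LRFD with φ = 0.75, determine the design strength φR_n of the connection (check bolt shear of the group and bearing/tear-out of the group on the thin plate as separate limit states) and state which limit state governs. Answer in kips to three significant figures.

160 kips (bearing governs)

Bolt shear: A_b = π·0.75²/4 = 0.4418 in²; R_n = 84 × 0.4418 × 8 × 1 = 296.9 kips → 0.75 × 296.9 = 223 kips.
Bearing (1.2 l_c t F_u ≤ 2.4 d t F_u): upper limit = 2.4·0.75·0.25·65 = 29.25 kips.
  Edge l_c = 1.375 − 0.8125/2 = 0.9688 → r_n = 18.89 kips; interior l_c = 2.75 − 0.8125 = 1.938 → r_n = 29.25 kips.
  R_n,bearing = 2·18.89 + 6·29.25 = 213.3 kips → 0.75 × 213.3 = 160 kips.
Bearing governs: 160 kips.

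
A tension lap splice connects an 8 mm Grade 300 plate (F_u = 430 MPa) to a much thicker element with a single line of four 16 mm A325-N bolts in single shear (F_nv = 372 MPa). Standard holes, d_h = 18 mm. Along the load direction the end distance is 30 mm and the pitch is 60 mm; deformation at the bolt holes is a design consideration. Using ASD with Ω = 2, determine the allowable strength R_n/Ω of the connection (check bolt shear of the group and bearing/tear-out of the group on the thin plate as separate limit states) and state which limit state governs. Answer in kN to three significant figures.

150 kN (bolt shear governs)

Bolt shear: A_b = π·16²/4 = 201.1 mm²; R_n = 372 × 201.1 × 4 × 1 / 1000 = 299.2 kN → 299.2 / 2 = 150 kN.
Bearing (1.2 l_c t F_u ≤ 2.4 d t F_u): upper limit = 2.4·16·8·430 / 1000 = 132.1 kN.
  Edge l_c = 30 − 18/2 = 21 → r_n = 86.69 kN; interior l_c = 60 − 18 = 42 → r_n = 132.1 kN.
  R_n,bearing = 1·86.69 + 3·132.1 = 483 kN → 483 / 2 = 241 kN.
Bolt shear governs: 150 kN.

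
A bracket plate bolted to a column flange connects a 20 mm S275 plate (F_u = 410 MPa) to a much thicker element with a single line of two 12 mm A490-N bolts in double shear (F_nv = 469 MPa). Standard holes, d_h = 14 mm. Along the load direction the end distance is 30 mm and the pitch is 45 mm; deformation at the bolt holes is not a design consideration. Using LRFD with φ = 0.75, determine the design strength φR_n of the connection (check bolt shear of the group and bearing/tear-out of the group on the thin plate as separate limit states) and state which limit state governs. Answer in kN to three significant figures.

159 kN (bolt shear governs)

Bolt shear: A_b = π·12²/4 = 113.1 mm²; R_n = 469 × 113.1 × 2 × 2 / 1000 = 212.2 kN → 0.75 × 212.2 = 159 kN.
Bearing (1.5 l_c t F_u ≤ 3.0 d t F_u): upper limit = 3.0·12·20·410 / 1000 = 295.2 kN.
  Edge l_c = 30 − 14/2 = 23 → r_n = 282.9 kN; interior l_c = 45 − 14 = 31 → r_n = 295.2 kN.
  R_n,bearing = 1·282.9 + 1·295.2 = 578.1 kN → 0.75 × 578.1 = 434 kN.
Bolt shear governs: 159 kN.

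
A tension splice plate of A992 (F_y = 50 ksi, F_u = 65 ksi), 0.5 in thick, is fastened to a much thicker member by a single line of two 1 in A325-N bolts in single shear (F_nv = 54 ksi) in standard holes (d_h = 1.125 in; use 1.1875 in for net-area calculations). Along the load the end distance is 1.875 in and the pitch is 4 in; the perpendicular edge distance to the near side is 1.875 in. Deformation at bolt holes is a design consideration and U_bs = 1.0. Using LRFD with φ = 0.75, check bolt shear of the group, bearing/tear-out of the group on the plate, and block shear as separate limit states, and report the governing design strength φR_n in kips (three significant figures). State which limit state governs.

63.6 kips (bolt shear governs)

Bolt shear: A_b = π·1²/4 = 0.7854 in²; R_n = 54 × 0.7854 × 2 × 1 = 84.82 kips → 0.75 × 84.82 = 63.6 kips.
Bearing: edge l_c = 1.312, r_n = 51.19 kips; interior l_c = 2.875, r_n = 78 kips; R_n = 51.19 + 1·78 = 129.2 kips → 96.9 kips.
Block shear: A_gv = 2.938, A_nv = 2.047, A_nt = 0.6406 in²; R_n = min(0.6F_uA_nv, 0.6F_yA_gv) + U_bs·F_u·A_nt = 121.5 kips → 91.1 kips.
Bolt shear governs: 63.6 kips.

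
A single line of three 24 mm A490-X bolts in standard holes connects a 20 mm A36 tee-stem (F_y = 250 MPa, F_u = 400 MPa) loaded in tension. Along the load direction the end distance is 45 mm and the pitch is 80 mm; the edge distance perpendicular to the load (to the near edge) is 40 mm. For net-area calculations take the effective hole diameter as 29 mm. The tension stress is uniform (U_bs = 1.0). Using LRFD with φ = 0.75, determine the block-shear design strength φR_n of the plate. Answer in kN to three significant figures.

614 kN

Shear plane L_v = 45 + 2·80 = 205 mm; A_gv = 205 × 20 = 4100 mm².
A_nv = (205 − 2.5·29) × 20 = 2650 mm².
A_nt = (40 − 0.5·29) × 20 = 510 mm².
0.6 F_u A_nv = 636 kN; 0.6 F_y A_gv = 615 kN → shear yielding governs the shear term.
R_n = 615 + 1.0 × 400 × 510 / 1000 = 819 kN.
Design strength φR_n = 0.75 × 819 = 614 kN.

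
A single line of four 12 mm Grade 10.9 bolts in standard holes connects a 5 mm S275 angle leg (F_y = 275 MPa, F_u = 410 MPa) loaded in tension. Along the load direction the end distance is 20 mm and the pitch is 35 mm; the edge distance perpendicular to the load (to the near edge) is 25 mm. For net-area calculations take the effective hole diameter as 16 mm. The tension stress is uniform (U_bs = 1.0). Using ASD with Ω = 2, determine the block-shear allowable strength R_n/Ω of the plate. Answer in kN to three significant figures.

Shear plane L_v = 20 + 3·35 = 125 mm; A_gv = 125 × 5 = 625 mm².
A_nv = (125 − 3.5·16) × 5 = 345 mm².
A_nt = (25 − 0.5·16) × 5 = 85 mm².
0.6 F_u A_nv = 84.87 kN; 0.6 F_y A_gv = 103.1 kN → shear rupture governs the shear term.
R_n = 84.87 + 1.0 × 410 × 85 / 1000 = 119.7 kN.
Allowable strength R_n/Ω = 119.7 / 2 = 59.9 kN.

59.9 kN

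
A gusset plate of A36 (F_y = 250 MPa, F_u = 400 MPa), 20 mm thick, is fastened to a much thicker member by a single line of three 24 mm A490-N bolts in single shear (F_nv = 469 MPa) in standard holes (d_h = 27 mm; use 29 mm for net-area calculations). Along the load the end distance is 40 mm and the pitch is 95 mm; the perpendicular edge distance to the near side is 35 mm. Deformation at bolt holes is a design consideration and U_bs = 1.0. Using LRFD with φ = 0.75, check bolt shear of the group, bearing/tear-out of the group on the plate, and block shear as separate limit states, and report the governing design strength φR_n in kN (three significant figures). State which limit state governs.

477 kN (bolt shear governs)

Bolt shear: A_b = π·24²/4 = 452.4 mm²; R_n = 469 × 452.4 × 3 × 1 / 1000 = 636.5 kN → 0.75 × 636.5 = 477 kN.
Bearing: edge l_c = 26.5, r_n = 254.4 kN; interior l_c = 68, r_n = 460.8 kN; R_n = 254.4 + 2·460.8 = 1176 kN → 882 kN.
Block shear: A_gv = 4600, A_nv = 3150, A_nt = 410 mm²; R_n = min(0.6F_uA_nv, 0.6F_yA_gv) + U_bs·F_u·A_nt = 854 kN → 640 kN.
Bolt shear governs: 477 kN.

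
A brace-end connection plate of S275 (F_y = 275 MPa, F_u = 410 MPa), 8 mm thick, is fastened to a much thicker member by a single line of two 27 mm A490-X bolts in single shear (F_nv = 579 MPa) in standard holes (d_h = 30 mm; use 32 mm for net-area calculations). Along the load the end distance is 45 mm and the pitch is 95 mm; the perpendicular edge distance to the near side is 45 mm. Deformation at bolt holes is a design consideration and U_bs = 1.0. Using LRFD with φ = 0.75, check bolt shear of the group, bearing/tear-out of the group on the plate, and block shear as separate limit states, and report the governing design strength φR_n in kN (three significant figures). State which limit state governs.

207 kN (block shear governs)

Bolt shear: A_b = π·27²/4 = 572.6 mm²; R_n = 579 × 572.6 × 2 × 1 / 1000 = 663 kN → 0.75 × 663 = 497 kN.
Bearing: edge l_c = 30, r_n = 118.1 kN; interior l_c = 65, r_n = 212.5 kN; R_n = 118.1 + 1·212.5 = 330.6 kN → 248 kN.
Block shear: A_gv = 1120, A_nv = 736, A_nt = 232 mm²; R_n = min(0.6F_uA_nv, 0.6F_yA_gv) + U_bs·F_u·A_nt = 276.2 kN → 207 kN.
Block shear governs: 207 kN.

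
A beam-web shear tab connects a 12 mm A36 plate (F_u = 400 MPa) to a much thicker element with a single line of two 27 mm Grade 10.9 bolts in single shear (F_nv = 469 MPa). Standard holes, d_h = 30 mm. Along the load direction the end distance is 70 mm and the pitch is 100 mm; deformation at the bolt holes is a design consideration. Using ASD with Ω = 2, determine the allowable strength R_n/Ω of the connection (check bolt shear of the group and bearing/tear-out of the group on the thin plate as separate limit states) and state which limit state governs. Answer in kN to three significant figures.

Bolt shear: A_b = π·27²/4 = 572.6 mm²; R_n = 469 × 572.6 × 2 × 1 / 1000 = 537.1 kN → 537.1 / 2 = 269 kN.
Bearing (1.2 l_c t F_u ≤ 2.4 d t F_u): upper limit = 2.4·27·12·400 / 1000 = 311 kN.
  Edge l_c = 70 − 30/2 = 55 → r_n = 311 kN; interior l_c = 100 − 30 = 70 → r_n = 311 kN.
  R_n,bearing = 1·311 + 1·311 = 622.1 kN → 622.1 / 2 = 311 kN.
Bolt shear governs: 269 kN.

269 kN (bolt shear governs)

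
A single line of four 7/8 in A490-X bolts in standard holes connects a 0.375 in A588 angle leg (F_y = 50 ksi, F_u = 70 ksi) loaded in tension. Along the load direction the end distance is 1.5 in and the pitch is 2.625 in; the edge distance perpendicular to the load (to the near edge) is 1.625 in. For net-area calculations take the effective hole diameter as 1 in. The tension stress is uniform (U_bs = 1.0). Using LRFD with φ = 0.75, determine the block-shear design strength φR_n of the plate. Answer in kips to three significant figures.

Shear plane L_v = 1.5 + 3·2.625 = 9.375 in; A_gv = 9.375 × 0.375 = 3.516 in².
A_nv = (9.375 − 3.5·1) × 0.375 = 2.203 in².
A_nt = (1.625 − 0.5·1) × 0.375 = 0.4219 in².
0.6 F_u A_nv = 92.53 kips; 0.6 F_y A_gv = 105.5 kips → shear rupture governs the shear term.
R_n = 92.53 + 1.0 × 70 × 0.4219 = 122.1 kips.
Design strength φR_n = 0.75 × 122.1 = 91.5 kips.

91.5 kips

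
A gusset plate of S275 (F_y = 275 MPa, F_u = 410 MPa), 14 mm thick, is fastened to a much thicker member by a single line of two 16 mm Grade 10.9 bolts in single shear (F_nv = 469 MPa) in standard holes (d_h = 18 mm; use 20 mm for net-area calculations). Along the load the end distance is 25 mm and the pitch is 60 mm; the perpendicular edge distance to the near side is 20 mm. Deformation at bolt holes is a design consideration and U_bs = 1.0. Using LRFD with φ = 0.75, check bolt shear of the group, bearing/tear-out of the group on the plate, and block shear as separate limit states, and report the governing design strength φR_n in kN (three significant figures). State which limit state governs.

141 kN (bolt shear governs)

Bolt shear: A_b = π·16²/4 = 201.1 mm²; R_n = 469 × 201.1 × 2 × 1 / 1000 = 188.6 kN → 0.75 × 188.6 = 141 kN.
Bearing: edge l_c = 16, r_n = 110.2 kN; interior l_c = 42, r_n = 220.4 kN; R_n = 110.2 + 1·220.4 = 330.6 kN → 248 kN.
Block shear: A_gv = 1190, A_nv = 770, A_nt = 140 mm²; R_n = min(0.6F_uA_nv, 0.6F_yA_gv) + U_bs·F_u·A_nt = 246.8 kN → 185 kN.
Bolt shear governs: 141 kN.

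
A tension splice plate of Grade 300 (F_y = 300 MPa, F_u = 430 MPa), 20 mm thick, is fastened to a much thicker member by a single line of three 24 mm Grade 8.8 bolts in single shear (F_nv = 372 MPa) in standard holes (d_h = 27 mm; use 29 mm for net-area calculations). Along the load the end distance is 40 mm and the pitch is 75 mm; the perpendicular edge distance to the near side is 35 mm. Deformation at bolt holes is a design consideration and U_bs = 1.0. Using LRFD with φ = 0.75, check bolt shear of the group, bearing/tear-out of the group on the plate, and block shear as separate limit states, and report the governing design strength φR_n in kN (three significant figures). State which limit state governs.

379 kN (bolt shear governs)

Bolt shear: A_b = π·24²/4 = 452.4 mm²; R_n = 372 × 452.4 × 3 × 1 / 1000 = 504.9 kN → 0.75 × 504.9 = 379 kN.
Bearing: edge l_c = 26.5, r_n = 273.5 kN; interior l_c = 48, r_n = 495.4 kN; R_n = 273.5 + 2·495.4 = 1264 kN → 948 kN.
Block shear: A_gv = 3800, A_nv = 2350, A_nt = 410 mm²; R_n = min(0.6F_uA_nv, 0.6F_yA_gv) + U_bs·F_u·A_nt = 782.6 kN → 587 kN.
Bolt shear governs: 379 kN.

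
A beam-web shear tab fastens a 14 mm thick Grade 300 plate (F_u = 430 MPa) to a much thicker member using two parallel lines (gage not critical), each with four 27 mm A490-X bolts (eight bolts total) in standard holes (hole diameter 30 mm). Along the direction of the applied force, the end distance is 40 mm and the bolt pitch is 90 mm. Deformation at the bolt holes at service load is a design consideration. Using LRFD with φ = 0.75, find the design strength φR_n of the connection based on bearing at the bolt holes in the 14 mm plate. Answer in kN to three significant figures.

Per bolt r_n = 1.2 l_c t F_u ≤ 2.4 d t F_u; upper limit = 2.4 × 27 × 14 × 430 / 1000 = 390.1 kN.
Edge bolt: l_c = 40 − 30/2 = 25 mm → 1.2 × 25 × 14 × 430 / 1000 = 180.6 → r_n = 180.6 kN.
Interior bolts: l_c = 90 − 30 = 60 mm → 1.2 × 60 × 14 × 430 / 1000 = 433.4 → r_n = 390.1 kN.
R_n = 2 × 180.6 + 6 × 390.1 = 2702 kN.
Design strength φR_n = 0.75 × 2702 = 2030 kN.

2030 kN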